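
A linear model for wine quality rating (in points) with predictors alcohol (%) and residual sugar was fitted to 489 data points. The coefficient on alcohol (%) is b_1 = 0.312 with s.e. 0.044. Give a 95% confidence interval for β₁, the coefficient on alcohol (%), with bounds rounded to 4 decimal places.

df = n − k − 1 = 489 − 2 − 1 = 486.
t* = t_{0.025, 486} = 1.964857.
Margin = t* × SE = 1.964857 × 0.044 = 0.086454.
CI: 0.312 ± 0.086454 → (0.2255, 0.3985).
With 95% confidence, each one-unit increase in alcohol (%) is associated with a change of between 0.2255 and 0.3985 points in wine quality rating, holding the other predictors fixed.

(0.2255, 0.3985)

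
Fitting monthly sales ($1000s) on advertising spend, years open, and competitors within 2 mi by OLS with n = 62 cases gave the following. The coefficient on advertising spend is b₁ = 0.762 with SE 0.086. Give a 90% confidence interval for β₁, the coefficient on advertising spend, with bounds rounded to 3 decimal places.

df = n − k − 1 = 62 − 3 − 1 = 58.
t* = t_{0.05, 58} = 1.671553.
Margin = t* × SE = 1.671553 × 0.086 = 0.14375.
CI: 0.762 ± 0.14375 → (0.618, 0.906).
With 90% confidence, each one-unit increase in advertising spend is associated with a change of between 0.618 and 0.906 $1000s in monthly sales, holding the other predictors fixed.

(0.618, 0.906)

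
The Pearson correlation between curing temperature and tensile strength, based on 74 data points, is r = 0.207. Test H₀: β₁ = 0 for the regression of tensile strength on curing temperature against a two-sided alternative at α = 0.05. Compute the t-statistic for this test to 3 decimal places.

t = 1.795

t = r·√(n − 2)/√(1 − r²) = 0.207·√72/√0.957151 = 1.795.
df = n − 2 = 72.
Two-sided p ≈ 0.0768, which is ≥ 0.05, so fail to reject H₀.
The data do not give significant evidence of a linear association between curing temperature and tensile strength.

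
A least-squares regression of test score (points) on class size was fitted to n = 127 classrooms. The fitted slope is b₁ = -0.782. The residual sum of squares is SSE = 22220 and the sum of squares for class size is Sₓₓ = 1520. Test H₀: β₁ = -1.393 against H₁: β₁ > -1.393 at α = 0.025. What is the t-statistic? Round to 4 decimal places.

MSE = SSE/(n − 2) = 22220/125 = 177.76.
SE(b₁) = √(MSE/Sₓₓ) = √(177.76/1520) = 0.341976.
t = (-0.782 − (-1.393)) / 0.341976 = 1.7867.
df = n − 2 = 125.
One-sided p ≈ 0.0382, which is ≥ 0.025, so fail to reject H₀.
The data do not give significant evidence that the true slope on class size exceeds -1.393 points per unit.

t = 1.7867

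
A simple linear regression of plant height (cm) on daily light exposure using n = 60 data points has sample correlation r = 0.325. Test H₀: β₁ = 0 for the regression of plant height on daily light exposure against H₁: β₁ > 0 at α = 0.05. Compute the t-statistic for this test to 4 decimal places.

t = 2.6172

t = r·√(n − 2)/√(1 − r²) = 0.325·√58/√0.894375 = 2.6172.
df = n − 2 = 58.
One-sided p ≈ 0.0056, which is < 0.05, so reject H₀.
There is evidence of a linear association between daily light exposure and plant height.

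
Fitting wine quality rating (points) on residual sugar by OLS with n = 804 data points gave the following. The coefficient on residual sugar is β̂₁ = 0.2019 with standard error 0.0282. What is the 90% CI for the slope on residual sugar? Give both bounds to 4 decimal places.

(0.1555, 0.2483)

df = n − 2 = 804 − 2 = 802.
t* = t_{0.05, 802} = 1.646756.
Margin = t* × SE = 1.646756 × 0.0282 = 0.046439.
CI: 0.2019 ± 0.046439 → (0.1555, 0.2483).
With 90% confidence, each one-unit increase in residual sugar is associated with a change of between 0.1555 and 0.2483 points in wine quality rating.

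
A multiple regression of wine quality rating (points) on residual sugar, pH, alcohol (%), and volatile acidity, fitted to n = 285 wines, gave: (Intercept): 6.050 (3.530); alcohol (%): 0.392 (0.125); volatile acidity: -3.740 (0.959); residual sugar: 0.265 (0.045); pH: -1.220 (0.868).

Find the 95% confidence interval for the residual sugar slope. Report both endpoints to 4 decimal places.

(0.1764, 0.3536)

Read off: b = 0.265, SE = 0.045 for residual sugar.
df = n − k − 1 = 285 − 4 − 1 = 280.
t* = t_{0.025, 280} = 1.968472.
Margin = t* × SE = 1.968472 × 0.045 = 0.088581.
CI: 0.265 ± 0.088581 → (0.1764, 0.3536).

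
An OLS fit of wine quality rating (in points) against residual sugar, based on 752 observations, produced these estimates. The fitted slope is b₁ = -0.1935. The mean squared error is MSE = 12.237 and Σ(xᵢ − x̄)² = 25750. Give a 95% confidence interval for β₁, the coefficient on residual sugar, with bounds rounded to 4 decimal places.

SE(b₁) = √(MSE/Sₓₓ) = √(12.237/25750) = 0.0217996.
df = n − 2 = 750.
t* = t_{0.025, 750} = 1.963132.
Margin = t* × SE = 1.963132 × 0.0217996 = 0.042796.
CI: -0.1935 ± 0.042796 → (-0.2363, -0.1507).
With 95% confidence, each one-unit increase in residual sugar is associated with a change of between -0.2363 and -0.1507 points in wine quality rating.

(-0.2363, -0.1507)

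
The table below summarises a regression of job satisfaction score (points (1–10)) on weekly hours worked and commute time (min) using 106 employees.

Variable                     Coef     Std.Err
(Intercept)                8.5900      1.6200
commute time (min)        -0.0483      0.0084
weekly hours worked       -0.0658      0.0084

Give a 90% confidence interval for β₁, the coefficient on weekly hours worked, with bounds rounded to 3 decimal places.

Read off: b = -0.0658, SE = 0.0084 for weekly hours worked.
df = n − k − 1 = 106 − 2 − 1 = 103.
t* = t_{0.05, 103} = 1.659782.
Margin = t* × SE = 1.659782 × 0.0084 = 0.01394.
CI: -0.0658 ± 0.01394 → (-0.080, -0.052).

(-0.080, -0.052)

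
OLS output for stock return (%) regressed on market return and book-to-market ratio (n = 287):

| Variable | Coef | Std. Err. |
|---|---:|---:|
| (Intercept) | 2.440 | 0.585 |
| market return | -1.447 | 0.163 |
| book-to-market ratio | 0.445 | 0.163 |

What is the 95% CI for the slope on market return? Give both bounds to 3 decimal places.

(-1.768, -1.126)

Read off: b = -1.447, SE = 0.163 for market return.
df = n − k − 1 = 287 − 2 − 1 = 284.
t* = t_{0.025, 284} = 1.968352.
Margin = t* × SE = 1.968352 × 0.163 = 0.32084.
CI: -1.447 ± 0.32084 → (-1.768, -1.126).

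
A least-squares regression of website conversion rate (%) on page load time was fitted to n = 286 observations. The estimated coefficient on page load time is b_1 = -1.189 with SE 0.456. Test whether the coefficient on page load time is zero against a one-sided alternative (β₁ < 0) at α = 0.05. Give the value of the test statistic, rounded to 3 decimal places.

t = -2.607

H₀: β₁ = 0 vs H₁: β₁ < 0.
t = (b_1 − β₁⁰)/SE = -1.189 / 0.456 = -2.607.
df = n − 2 = 286 − 2 = 284.
One-sided p ≈ 0.0048, which is < 0.05, so reject H₀.
There is evidence that the true slope on page load time is negative.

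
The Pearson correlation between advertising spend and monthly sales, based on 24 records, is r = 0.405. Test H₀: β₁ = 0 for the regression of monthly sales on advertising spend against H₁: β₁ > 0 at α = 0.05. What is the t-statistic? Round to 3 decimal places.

t = 2.078

t = r·√(n − 2)/√(1 − r²) = 0.405·√22/√0.835975 = 2.078.
df = n − 2 = 22.
One-sided p ≈ 0.0248, which is < 0.05, so reject H₀.
There is evidence of a linear association between advertising spend and monthly sales.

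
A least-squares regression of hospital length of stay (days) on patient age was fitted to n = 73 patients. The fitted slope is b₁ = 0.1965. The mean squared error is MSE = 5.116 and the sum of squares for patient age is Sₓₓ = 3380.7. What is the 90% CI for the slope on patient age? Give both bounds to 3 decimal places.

SE(b₁) = √(MSE/Sₓₓ) = √(5.116/3380.7) = 0.0389011.
df = n − 2 = 71.
t* = t_{0.05, 71} = 1.6666.
Margin = t* × SE = 1.6666 × 0.0389011 = 0.06483.
CI: 0.1965 ± 0.06483 → (0.132, 0.261).
With 90% confidence, each one-unit increase in patient age is associated with a change of between 0.132 and 0.261 days in hospital length of stay.

(0.132, 0.261)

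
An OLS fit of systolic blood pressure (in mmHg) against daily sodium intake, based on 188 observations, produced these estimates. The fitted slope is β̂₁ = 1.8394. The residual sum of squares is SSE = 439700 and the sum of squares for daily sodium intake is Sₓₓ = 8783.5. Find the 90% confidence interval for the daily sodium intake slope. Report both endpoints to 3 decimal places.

(0.982, 2.697)

MSE = SSE/(n − 2) = 439700/186 = 2363.98.
SE(β̂₁) = √(MSE/Sₓₓ) = √(2363.98/8783.5) = 0.518786.
df = n − 2 = 186.
t* = t_{0.05, 186} = 1.653087.
Margin = t* × SE = 1.653087 × 0.518786 = 0.85760.
CI: 1.8394 ± 0.85760 → (0.982, 2.697).
With 90% confidence, each one-unit increase in daily sodium intake is associated with a change of between 0.982 and 2.697 mmHg in systolic blood pressure.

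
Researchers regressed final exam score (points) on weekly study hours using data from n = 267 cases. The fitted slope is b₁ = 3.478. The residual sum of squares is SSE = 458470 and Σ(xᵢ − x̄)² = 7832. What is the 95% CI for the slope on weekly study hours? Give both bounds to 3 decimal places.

MSE = SSE/(n − 2) = 458470/265 = 1730.08.
SE(b₁) = √(MSE/Sₓₓ) = √(1730.08/7832) = 0.469998.
df = n − 2 = 265.
t* = t_{0.025, 265} = 1.968956.
Margin = t* × SE = 1.968956 × 0.469998 = 0.92541.
CI: 3.478 ± 0.92541 → (2.553, 4.403).
With 95% confidence, each one-unit increase in weekly study hours is associated with a change of between 2.553 and 4.403 points in final exam score.

(2.553, 4.403)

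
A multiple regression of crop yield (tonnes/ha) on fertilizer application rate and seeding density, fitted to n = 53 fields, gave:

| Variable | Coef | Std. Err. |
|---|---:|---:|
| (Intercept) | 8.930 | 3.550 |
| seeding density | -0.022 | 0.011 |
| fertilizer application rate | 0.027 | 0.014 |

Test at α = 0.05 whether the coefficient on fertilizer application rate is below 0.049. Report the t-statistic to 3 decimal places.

t = -1.571

Read off: b = 0.027, SE = 0.014 for fertilizer application rate.
H₀: β₁ = 0.049 vs H₁: β₁ < 0.049.
t = (0.027 − 0.049) / 0.014 = -1.571.
df = n − k − 1 = 53 − 2 − 1 = 50.
One-sided p ≈ 0.0612, which is ≥ 0.05, so fail to reject H₀.
The data do not give significant evidence that the true slope on fertilizer application rate is below 0.049 tonnes/ha per unit, holding the other predictors fixed.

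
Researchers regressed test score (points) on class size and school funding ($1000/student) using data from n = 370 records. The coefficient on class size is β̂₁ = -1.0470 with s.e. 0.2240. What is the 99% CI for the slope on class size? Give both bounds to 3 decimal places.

(-1.627, -0.467)

df = n − k − 1 = 370 − 2 − 1 = 367.
t* = t_{0.005, 367} = 2.589292.
Margin = t* × SE = 2.589292 × 0.2240 = 0.58000.
CI: -1.0470 ± 0.58000 → (-1.627, -0.467).
With 99% confidence, each one-unit increase in class size is associated with a change of between -1.627 and -0.467 points in test score, holding the other predictors fixed.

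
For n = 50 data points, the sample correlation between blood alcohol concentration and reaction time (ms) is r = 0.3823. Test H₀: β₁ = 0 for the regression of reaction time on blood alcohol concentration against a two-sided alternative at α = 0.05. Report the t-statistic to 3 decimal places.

t = r·√(n − 2)/√(1 − r²) = 0.3823·√48/√0.853847 = 2.866.
df = n − 2 = 48.
Two-sided p ≈ 0.0061, which is < 0.05, so reject H₀.
There is evidence of a linear association between blood alcohol concentration and reaction time.

t = 2.866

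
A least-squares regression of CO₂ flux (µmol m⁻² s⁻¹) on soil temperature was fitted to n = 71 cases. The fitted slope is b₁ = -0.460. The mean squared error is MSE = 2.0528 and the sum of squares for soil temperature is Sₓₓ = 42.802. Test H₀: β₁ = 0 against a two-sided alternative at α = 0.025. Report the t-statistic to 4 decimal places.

SE(b₁) = √(MSE/Sₓₓ) = √(2.0528/42.802) = 0.218999.
t = -0.460 / 0.218999 = -2.1005.
df = n − 2 = 69.
Two-sided p ≈ 0.0393, which is ≥ 0.025, so fail to reject H₀.
The data do not give significant evidence of an association between soil temperature and CO₂ flux.

t = -2.1005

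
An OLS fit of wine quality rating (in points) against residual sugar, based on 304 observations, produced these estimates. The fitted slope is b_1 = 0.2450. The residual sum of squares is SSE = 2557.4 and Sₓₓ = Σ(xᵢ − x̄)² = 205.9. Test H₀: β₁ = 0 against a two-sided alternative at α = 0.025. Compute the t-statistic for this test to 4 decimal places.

MSE = SSE/(n − 2) = 2557.4/302 = 8.46821.
SE(b_1) = √(MSE/Sₓₓ) = √(8.46821/205.9) = 0.2028.
t = 0.2450 / 0.2028 = 1.2081.
df = n − 2 = 302.
Two-sided p ≈ 0.2280, which is ≥ 0.025, so fail to reject H₀.
The data do not give significant evidence of an association between residual sugar and wine quality rating.

t = 1.2081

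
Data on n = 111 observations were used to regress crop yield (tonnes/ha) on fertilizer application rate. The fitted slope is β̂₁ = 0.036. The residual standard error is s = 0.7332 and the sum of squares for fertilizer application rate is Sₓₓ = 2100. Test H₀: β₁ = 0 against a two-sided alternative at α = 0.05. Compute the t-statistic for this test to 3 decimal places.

SE(β̂₁) = s/√Sₓₓ = 0.7332/√2100 = 0.0159997.
t = 0.036 / 0.0159997 = 2.250.
df = n − 2 = 109.
Two-sided p ≈ 0.0265, which is < 0.05, so reject H₀.
There is evidence that fertilizer application rate is associated with crop yield.

t = 2.250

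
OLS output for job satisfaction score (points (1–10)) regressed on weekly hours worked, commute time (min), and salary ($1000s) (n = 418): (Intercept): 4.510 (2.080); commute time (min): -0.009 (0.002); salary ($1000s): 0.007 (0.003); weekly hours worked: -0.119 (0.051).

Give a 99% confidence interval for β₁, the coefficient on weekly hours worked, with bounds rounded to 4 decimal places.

(-0.2510, 0.0130)

Read off: b = -0.119, SE = 0.051 for weekly hours worked.
df = n − k − 1 = 418 − 3 − 1 = 414.
t* = t_{0.005, 414} = 2.587757.
Margin = t* × SE = 2.587757 × 0.051 = 0.131976.
CI: -0.119 ± 0.131976 → (-0.2510, 0.0130).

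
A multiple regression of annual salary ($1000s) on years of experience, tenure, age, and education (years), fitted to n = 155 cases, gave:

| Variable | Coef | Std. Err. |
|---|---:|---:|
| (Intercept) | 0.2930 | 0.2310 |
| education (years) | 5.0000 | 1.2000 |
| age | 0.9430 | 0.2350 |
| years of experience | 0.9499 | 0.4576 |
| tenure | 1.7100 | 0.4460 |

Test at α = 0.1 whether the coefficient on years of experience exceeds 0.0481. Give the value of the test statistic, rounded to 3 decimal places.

t = 1.971

Read off: b = 0.9499, SE = 0.4576 for years of experience.
H₀: β₁ = 0.0481 vs H₁: β₁ > 0.0481.
t = (0.9499 − 0.0481) / 0.4576 = 1.971.
df = n − k − 1 = 155 − 4 − 1 = 150.
One-sided p ≈ 0.0253, which is < 0.1, so reject H₀.
There is evidence that the true slope on years of experience exceeds 0.0481 $1000s per unit, holding the other predictors fixed.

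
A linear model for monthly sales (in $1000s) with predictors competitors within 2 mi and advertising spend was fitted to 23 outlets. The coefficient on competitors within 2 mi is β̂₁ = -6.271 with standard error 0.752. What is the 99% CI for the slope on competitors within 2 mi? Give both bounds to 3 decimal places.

(-8.411, -4.131)

df = n − k − 1 = 23 − 2 − 1 = 20.
t* = t_{0.005, 20} = 2.84534.
Margin = t* × SE = 2.84534 × 0.752 = 2.13970.
CI: -6.271 ± 2.13970 → (-8.411, -4.131).
With 99% confidence, each one-unit increase in competitors within 2 mi is associated with a change of between -8.411 and -4.131 $1000s in monthly sales, holding the other predictors fixed.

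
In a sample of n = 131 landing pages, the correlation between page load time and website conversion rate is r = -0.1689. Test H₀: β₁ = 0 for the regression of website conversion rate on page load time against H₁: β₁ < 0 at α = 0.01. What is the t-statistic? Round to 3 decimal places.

t = -1.946

t = r·√(n − 2)/√(1 − r²) = -0.1689·√129/√0.971473 = -1.946.
df = n − 2 = 129.
One-sided p ≈ 0.0269, which is ≥ 0.01, so fail to reject H₀.
The data do not give significant evidence of a linear association between page load time and website conversion rate.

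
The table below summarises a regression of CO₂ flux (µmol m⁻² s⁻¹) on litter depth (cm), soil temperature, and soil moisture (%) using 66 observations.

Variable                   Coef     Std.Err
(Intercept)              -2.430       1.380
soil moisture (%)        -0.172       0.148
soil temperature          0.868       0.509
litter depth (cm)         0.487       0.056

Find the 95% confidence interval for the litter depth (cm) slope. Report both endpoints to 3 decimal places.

Read off: b = 0.487, SE = 0.056 for litter depth (cm).
df = n − k − 1 = 66 − 3 − 1 = 62.
t* = t_{0.025, 62} = 1.998972.
Margin = t* × SE = 1.998972 × 0.056 = 0.11194.
CI: 0.487 ± 0.11194 → (0.375, 0.599).

(0.375, 0.599)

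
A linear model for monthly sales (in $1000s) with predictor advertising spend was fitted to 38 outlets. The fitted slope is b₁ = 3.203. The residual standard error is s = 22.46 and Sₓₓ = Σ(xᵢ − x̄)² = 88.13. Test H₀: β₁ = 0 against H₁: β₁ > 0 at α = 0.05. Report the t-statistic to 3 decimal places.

SE(b₁) = s/√Sₓₓ = 22.46/√88.13 = 2.39248.
t = 3.203 / 2.39248 = 1.339.
df = n − 2 = 36.
One-sided p ≈ 0.0945, which is ≥ 0.05, so fail to reject H₀.
The data do not give significant evidence that the true slope on advertising spend is positive.

t = 1.339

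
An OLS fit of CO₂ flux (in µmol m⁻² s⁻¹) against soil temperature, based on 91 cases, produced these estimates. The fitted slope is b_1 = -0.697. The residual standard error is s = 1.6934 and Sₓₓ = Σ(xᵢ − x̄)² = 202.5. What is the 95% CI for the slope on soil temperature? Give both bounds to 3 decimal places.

(-0.933, -0.461)

SE(b_1) = s/√Sₓₓ = 1.6934/√202.5 = 0.119.
df = n − 2 = 89.
t* = t_{0.025, 89} = 1.986979.
Margin = t* × SE = 1.986979 × 0.119 = 0.23645.
CI: -0.697 ± 0.23645 → (-0.933, -0.461).
With 95% confidence, each one-unit increase in soil temperature is associated with a change of between -0.933 and -0.461 µmol m⁻² s⁻¹ in CO₂ flux.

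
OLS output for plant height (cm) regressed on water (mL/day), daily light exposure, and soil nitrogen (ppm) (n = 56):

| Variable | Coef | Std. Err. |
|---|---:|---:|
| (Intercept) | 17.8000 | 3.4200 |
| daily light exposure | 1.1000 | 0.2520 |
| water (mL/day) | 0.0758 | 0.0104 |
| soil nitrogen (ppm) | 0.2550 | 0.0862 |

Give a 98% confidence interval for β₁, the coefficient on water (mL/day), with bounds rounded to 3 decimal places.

Read off: b = 0.0758, SE = 0.0104 for water (mL/day).
df = n − k − 1 = 56 − 3 − 1 = 52.
t* = t_{0.01, 52} = 2.400225.
Margin = t* × SE = 2.400225 × 0.0104 = 0.02496.
CI: 0.0758 ± 0.02496 → (0.051, 0.101).

(0.051, 0.101)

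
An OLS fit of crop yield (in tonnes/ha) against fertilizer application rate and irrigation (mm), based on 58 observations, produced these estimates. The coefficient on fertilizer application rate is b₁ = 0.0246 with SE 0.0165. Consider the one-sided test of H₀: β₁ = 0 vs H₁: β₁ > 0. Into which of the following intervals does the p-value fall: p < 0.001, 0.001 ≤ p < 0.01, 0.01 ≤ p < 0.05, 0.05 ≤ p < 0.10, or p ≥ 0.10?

t = 0.0246 / 0.0165 = 1.491.
df = n − k − 1 = 58 − 2 − 1 = 55.
One-sided p = P(T_{55} > t) ≈ 0.0708.
So 0.05 ≤ p < 0.10.

0.05 ≤ p < 0.10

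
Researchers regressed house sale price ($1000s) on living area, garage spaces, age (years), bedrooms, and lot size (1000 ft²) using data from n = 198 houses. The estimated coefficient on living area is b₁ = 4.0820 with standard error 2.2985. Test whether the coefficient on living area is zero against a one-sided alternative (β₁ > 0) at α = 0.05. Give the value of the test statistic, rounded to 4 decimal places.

t = 1.7759

H₀: β₁ = 0 vs H₁: β₁ > 0.
t = (b₁ − β₁⁰)/SE = 4.0820 / 2.2985 = 1.7759.
df = n − k − 1 = 198 − 5 − 1 = 192.
One-sided p ≈ 0.0387, which is < 0.05, so reject H₀.
There is evidence that the true slope on living area is positive, holding the other predictors fixed.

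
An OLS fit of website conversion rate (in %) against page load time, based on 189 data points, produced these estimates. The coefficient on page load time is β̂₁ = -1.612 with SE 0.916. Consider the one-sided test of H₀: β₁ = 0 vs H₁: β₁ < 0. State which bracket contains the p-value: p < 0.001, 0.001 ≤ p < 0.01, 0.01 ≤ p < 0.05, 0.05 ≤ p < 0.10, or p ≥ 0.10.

0.01 ≤ p < 0.05

t = -1.612 / 0.916 = -1.760.
df = n − 2 = 189 − 2 = 187.
One-sided p = P(T_{187} < t) ≈ 0.0400.
So 0.01 ≤ p < 0.05.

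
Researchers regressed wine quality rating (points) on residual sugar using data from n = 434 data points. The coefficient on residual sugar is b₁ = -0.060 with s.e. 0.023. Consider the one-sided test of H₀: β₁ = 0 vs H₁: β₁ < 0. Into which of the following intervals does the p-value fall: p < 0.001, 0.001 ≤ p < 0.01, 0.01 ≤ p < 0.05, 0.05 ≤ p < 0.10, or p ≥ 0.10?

t = -0.060 / 0.023 = -2.609.
df = n − 2 = 434 − 2 = 432.
One-sided p = P(T_{432} < t) ≈ 0.0047.
So 0.001 ≤ p < 0.01.

0.001 ≤ p < 0.01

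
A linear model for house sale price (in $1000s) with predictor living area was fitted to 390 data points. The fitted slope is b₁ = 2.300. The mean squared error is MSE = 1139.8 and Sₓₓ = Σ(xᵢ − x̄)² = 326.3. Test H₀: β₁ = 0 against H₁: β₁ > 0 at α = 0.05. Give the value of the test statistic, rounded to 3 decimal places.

SE(b₁) = √(MSE/Sₓₓ) = √(1139.8/326.3) = 1.86898.
t = 2.300 / 1.86898 = 1.231.
df = n − 2 = 388.
One-sided p ≈ 0.1096, which is ≥ 0.05, so fail to reject H₀.
The data do not give significant evidence that the true slope on living area is positive.

t = 1.231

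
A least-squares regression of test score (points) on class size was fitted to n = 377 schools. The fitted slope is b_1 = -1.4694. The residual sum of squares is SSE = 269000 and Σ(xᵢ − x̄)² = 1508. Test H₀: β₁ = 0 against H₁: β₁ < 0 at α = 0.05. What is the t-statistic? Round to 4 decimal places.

MSE = SSE/(n − 2) = 269000/375 = 717.333.
SE(b_1) = √(MSE/Sₓₓ) = √(717.333/1508) = 0.689699.
t = -1.4694 / 0.689699 = -2.1305.
df = n − 2 = 375.
One-sided p ≈ 0.0169, which is < 0.05, so reject H₀.
There is evidence that the true slope on class size is negative.

t = -2.1305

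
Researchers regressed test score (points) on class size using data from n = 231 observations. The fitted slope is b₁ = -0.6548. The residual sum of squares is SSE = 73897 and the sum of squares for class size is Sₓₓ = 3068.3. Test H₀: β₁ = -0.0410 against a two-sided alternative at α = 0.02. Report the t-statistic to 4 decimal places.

MSE = SSE/(n − 2) = 73897/229 = 322.694.
SE(b₁) = √(MSE/Sₓₓ) = √(322.694/3068.3) = 0.3243.
t = (-0.6548 − (-0.0410)) / 0.3243 = -1.8927.
df = n − 2 = 229.
Two-sided p ≈ 0.0597, which is ≥ 0.02, so fail to reject H₀.
The data are consistent with a true slope of -0.0410 points per unit of class size.

t = -1.8927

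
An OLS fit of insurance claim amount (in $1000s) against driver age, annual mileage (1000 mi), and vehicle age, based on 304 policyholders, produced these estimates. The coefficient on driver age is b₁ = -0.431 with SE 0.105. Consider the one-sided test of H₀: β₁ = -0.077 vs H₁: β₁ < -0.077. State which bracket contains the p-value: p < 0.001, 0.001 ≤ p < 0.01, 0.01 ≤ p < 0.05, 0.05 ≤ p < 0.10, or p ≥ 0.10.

p < 0.001

t = (-0.431 − (-0.077)) / 0.105 = -3.371.
df = n − k − 1 = 304 − 3 − 1 = 300.
One-sided p = P(T_{300} < t) ≈ 0.0004.
So p < 0.001.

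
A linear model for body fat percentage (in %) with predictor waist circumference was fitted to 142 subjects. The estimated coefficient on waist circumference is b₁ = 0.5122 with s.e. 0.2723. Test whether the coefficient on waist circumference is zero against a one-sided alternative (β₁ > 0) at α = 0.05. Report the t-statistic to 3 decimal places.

H₀: β₁ = 0 vs H₁: β₁ > 0.
t = (b₁ − β₁⁰)/SE = 0.5122 / 0.2723 = 1.881.
df = n − 2 = 142 − 2 = 140.
One-sided p ≈ 0.0310, which is < 0.05, so reject H₀.
There is evidence that the true slope on waist circumference is positive.

t = 1.881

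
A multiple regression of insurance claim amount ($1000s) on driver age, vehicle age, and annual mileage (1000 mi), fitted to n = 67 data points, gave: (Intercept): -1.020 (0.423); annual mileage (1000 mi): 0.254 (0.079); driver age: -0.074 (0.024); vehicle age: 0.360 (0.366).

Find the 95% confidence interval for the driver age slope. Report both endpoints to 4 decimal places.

(-0.1220, -0.0260)

Read off: b = -0.074, SE = 0.024 for driver age.
df = n − k − 1 = 67 − 3 − 1 = 63.
t* = t_{0.025, 63} = 1.998341.
Margin = t* × SE = 1.998341 × 0.024 = 0.047960.
CI: -0.074 ± 0.047960 → (-0.1220, -0.0260).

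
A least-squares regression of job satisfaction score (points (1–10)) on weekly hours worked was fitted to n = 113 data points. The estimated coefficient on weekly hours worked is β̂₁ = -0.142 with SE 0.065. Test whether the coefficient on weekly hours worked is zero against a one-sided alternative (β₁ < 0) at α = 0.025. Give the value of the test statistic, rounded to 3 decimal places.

t = -2.185

H₀: β₁ = 0 vs H₁: β₁ < 0.
t = (β̂₁ − β₁⁰)/SE = -0.142 / 0.065 = -2.185.
df = n − 2 = 113 − 2 = 111.
One-sided p ≈ 0.0155, which is < 0.025, so reject H₀.
There is evidence that the true slope on weekly hours worked is negative.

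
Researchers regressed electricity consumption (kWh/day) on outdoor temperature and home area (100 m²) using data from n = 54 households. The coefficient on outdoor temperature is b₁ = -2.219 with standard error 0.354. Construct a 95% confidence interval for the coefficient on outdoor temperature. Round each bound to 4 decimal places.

df = n − k − 1 = 54 − 2 − 1 = 51.
t* = t_{0.025, 51} = 2.007584.
Margin = t* × SE = 2.007584 × 0.354 = 0.710685.
CI: -2.219 ± 0.710685 → (-2.9297, -1.5083).
With 95% confidence, each one-unit increase in outdoor temperature is associated with a change of between -2.9297 and -1.5083 kWh/day in electricity consumption, holding the other predictors fixed.

(-2.9297, -1.5083)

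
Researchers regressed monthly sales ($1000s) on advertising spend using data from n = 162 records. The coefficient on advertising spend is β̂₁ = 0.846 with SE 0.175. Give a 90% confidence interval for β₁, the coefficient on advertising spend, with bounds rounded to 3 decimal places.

df = n − 2 = 162 − 2 = 160.
t* = t_{0.05, 160} = 1.654433.
Margin = t* × SE = 1.654433 × 0.175 = 0.28953.
CI: 0.846 ± 0.28953 → (0.556, 1.136).
With 90% confidence, each one-unit increase in advertising spend is associated with a change of between 0.556 and 1.136 $1000s in monthly sales.

(0.556, 1.136)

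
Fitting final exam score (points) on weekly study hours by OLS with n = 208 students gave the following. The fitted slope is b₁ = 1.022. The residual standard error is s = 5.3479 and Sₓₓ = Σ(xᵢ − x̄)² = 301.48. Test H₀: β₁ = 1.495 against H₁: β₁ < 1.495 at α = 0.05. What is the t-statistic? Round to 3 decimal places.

t = -1.536

SE(b₁) = s/√Sₓₓ = 5.3479/√301.48 = 0.308002.
t = (1.022 − 1.495) / 0.308002 = -1.536.
df = n − 2 = 206.
One-sided p ≈ 0.0631, which is ≥ 0.05, so fail to reject H₀.
The data do not give significant evidence that the true slope on weekly study hours is below 1.495 points per unit.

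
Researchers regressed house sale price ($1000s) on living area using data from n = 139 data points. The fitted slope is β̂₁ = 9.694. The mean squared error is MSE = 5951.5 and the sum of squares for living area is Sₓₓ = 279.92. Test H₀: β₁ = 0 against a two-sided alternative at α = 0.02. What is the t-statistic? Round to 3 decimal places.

SE(β̂₁) = √(MSE/Sₓₓ) = √(5951.5/279.92) = 4.61101.
t = 9.694 / 4.61101 = 2.102.
df = n − 2 = 137.
Two-sided p ≈ 0.0374, which is ≥ 0.02, so fail to reject H₀.
The data do not give significant evidence of an association between living area and house sale price.

t = 2.102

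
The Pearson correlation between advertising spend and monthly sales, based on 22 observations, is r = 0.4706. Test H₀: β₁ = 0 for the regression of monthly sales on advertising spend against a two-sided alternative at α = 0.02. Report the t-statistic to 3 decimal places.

t = r·√(n − 2)/√(1 − r²) = 0.4706·√20/√0.778536 = 2.385.
df = n − 2 = 20.
Two-sided p ≈ 0.0271, which is ≥ 0.02, so fail to reject H₀.
The data do not give significant evidence of a linear association between advertising spend and monthly sales.

t = 2.385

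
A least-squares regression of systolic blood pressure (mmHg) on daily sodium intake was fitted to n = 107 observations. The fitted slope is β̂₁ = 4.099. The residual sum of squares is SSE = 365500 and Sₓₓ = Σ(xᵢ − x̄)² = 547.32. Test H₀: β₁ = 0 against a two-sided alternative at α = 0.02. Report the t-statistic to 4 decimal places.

MSE = SSE/(n − 2) = 365500/105 = 3480.95.
SE(β̂₁) = √(MSE/Sₓₓ) = √(3480.95/547.32) = 2.5219.
t = 4.099 / 2.5219 = 1.6254.
df = n − 2 = 105.
Two-sided p ≈ 0.1071, which is ≥ 0.02, so fail to reject H₀.
The data do not give significant evidence of an association between daily sodium intake and systolic blood pressure.

t = 1.6254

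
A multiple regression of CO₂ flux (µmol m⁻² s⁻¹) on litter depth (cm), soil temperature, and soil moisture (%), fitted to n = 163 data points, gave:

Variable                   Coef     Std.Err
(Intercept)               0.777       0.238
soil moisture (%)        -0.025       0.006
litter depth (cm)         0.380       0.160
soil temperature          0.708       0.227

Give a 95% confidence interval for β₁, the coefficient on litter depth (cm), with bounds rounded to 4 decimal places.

(0.0640, 0.6960)

Read off: b = 0.380, SE = 0.160 for litter depth (cm).
df = n − k − 1 = 163 − 3 − 1 = 159.
t* = t_{0.025, 159} = 1.974996.
Margin = t* × SE = 1.974996 × 0.160 = 0.315999.
CI: 0.380 ± 0.315999 → (0.0640, 0.6960).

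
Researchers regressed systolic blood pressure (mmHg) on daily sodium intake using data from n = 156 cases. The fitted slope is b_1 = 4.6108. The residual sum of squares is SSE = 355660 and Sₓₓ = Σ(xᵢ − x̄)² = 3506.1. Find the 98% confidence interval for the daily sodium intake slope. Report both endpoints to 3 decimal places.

(2.703, 6.519)

MSE = SSE/(n − 2) = 355660/154 = 2309.48.
SE(b_1) = √(MSE/Sₓₓ) = √(2309.48/3506.1) = 0.811606.
df = n − 2 = 154.
t* = t_{0.01, 154} = 2.350806.
Margin = t* × SE = 2.350806 × 0.811606 = 1.90793.
CI: 4.6108 ± 1.90793 → (2.703, 6.519).
With 98% confidence, each one-unit increase in daily sodium intake is associated with a change of between 2.703 and 6.519 mmHg in systolic blood pressure.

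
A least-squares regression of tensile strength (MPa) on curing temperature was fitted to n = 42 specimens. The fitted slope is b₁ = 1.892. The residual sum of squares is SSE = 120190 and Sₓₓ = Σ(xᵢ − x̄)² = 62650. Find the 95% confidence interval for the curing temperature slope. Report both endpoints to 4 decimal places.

MSE = SSE/(n − 2) = 120190/40 = 3004.75.
SE(b₁) = √(MSE/Sₓₓ) = √(3004.75/62650) = 0.219.
df = n − 2 = 40.
t* = t_{0.025, 40} = 2.021075.
Margin = t* × SE = 2.021075 × 0.219 = 0.442615.
CI: 1.892 ± 0.442615 → (1.4494, 2.3346).
With 95% confidence, each one-unit increase in curing temperature is associated with a change of between 1.4494 and 2.3346 MPa in tensile strength.

(1.4494, 2.3346)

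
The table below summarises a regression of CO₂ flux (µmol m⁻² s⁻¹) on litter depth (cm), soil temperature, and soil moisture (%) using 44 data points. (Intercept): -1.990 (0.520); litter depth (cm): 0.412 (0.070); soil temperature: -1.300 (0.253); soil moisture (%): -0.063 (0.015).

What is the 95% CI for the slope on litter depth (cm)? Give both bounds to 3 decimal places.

(0.271, 0.553)

Read off: b = 0.412, SE = 0.070 for litter depth (cm).
df = n − k − 1 = 44 − 3 − 1 = 40.
t* = t_{0.025, 40} = 2.021075.
Margin = t* × SE = 2.021075 × 0.070 = 0.14148.
CI: 0.412 ± 0.14148 → (0.271, 0.553).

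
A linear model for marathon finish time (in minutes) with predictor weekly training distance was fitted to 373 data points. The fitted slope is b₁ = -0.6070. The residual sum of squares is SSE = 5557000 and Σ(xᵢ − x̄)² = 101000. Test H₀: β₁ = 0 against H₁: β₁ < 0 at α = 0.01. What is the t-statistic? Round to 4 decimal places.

t = -1.5762

MSE = SSE/(n − 2) = 5557000/371 = 14978.4.
SE(b₁) = √(MSE/Sₓₓ) = √(14978.4/101000) = 0.385099.
t = -0.6070 / 0.385099 = -1.5762.
df = n − 2 = 371.
One-sided p ≈ 0.0579, which is ≥ 0.01, so fail to reject H₀.
The data do not give significant evidence that the true slope on weekly training distance is negative.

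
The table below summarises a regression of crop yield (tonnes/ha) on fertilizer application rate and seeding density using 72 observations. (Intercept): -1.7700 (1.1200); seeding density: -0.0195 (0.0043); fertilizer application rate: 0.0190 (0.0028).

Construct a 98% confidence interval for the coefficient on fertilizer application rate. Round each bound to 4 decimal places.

Read off: b = 0.0190, SE = 0.0028 for fertilizer application rate.
df = n − k − 1 = 72 − 2 − 1 = 69.
t* = t_{0.01, 69} = 2.381615.
Margin = t* × SE = 2.381615 × 0.0028 = 0.006669.
CI: 0.0190 ± 0.006669 → (0.0123, 0.0257).

(0.0123, 0.0257)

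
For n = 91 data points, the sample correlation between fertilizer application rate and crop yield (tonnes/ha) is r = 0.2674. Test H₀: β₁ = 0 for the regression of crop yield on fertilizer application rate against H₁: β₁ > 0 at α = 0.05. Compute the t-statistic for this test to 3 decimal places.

t = 2.618

t = r·√(n − 2)/√(1 − r²) = 0.2674·√89/√0.928497 = 2.618.
df = n − 2 = 89.
One-sided p ≈ 0.0052, which is < 0.05, so reject H₀.
There is evidence of a linear association between fertilizer application rate and crop yield.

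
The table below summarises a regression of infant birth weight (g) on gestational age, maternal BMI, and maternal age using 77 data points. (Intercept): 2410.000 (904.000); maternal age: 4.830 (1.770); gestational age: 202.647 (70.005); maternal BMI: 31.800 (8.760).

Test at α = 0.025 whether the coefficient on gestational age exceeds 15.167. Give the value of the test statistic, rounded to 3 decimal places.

t = 2.678

Read off: b = 202.647, SE = 70.005 for gestational age.
H₀: β₁ = 15.167 vs H₁: β₁ > 15.167.
t = (202.647 − 15.167) / 70.005 = 2.678.
df = n − k − 1 = 77 − 3 − 1 = 73.
One-sided p ≈ 0.0046, which is < 0.025, so reject H₀.
There is evidence that the true slope on gestational age exceeds 15.167 g per unit, holding the other predictors fixed.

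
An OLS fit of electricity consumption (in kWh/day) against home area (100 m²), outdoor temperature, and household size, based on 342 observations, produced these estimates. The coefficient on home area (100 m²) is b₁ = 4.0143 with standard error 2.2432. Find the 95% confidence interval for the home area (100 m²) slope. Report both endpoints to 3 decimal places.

df = n − k − 1 = 342 − 3 − 1 = 338.
t* = t_{0.025, 338} = 1.967007.
Margin = t* × SE = 1.967007 × 2.2432 = 4.41239.
CI: 4.0143 ± 4.41239 → (-0.398, 8.427).
With 95% confidence, each one-unit increase in home area (100 m²) is associated with a change of between -0.398 and 8.427 kWh/day in electricity consumption, holding the other predictors fixed.

(-0.398, 8.427)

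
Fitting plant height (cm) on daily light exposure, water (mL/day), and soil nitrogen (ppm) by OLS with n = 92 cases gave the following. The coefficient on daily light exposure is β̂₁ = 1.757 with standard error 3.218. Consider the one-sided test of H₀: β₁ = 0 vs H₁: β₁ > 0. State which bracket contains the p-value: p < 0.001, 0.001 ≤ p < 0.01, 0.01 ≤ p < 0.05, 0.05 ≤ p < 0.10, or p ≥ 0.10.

t = 1.757 / 3.218 = 0.546.
df = n − k − 1 = 92 − 3 − 1 = 88.
One-sided p = P(T_{88} > t) ≈ 0.2932.
So p ≥ 0.10.

p ≥ 0.10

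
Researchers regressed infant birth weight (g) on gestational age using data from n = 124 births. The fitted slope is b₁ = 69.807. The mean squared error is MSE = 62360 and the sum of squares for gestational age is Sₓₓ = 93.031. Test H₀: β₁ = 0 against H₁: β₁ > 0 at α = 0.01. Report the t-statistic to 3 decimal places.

t = 2.696

SE(b₁) = √(MSE/Sₓₓ) = √(62360/93.031) = 25.8904.
t = 69.807 / 25.8904 = 2.696.
df = n − 2 = 122.
One-sided p ≈ 0.0040, which is < 0.01, so reject H₀.
There is evidence that the true slope on gestational age is positive.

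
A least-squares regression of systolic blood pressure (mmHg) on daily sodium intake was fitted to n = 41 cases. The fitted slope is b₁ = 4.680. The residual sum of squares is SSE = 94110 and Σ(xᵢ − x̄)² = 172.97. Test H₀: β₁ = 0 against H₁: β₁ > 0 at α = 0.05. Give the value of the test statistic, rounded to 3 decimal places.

MSE = SSE/(n − 2) = 94110/39 = 2413.08.
SE(b₁) = √(MSE/Sₓₓ) = √(2413.08/172.97) = 3.73508.
t = 4.680 / 3.73508 = 1.253.
df = n − 2 = 39.
One-sided p ≈ 0.1088, which is ≥ 0.05, so fail to reject H₀.
The data do not give significant evidence that the true slope on daily sodium intake is positive.

t = 1.253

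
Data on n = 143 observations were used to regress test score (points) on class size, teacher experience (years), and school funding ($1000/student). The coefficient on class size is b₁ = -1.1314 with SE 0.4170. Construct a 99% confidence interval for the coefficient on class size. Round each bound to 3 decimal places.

(-2.220, -0.042)

df = n − k − 1 = 143 − 3 − 1 = 139.
t* = t_{0.005, 139} = 2.611662.
Margin = t* × SE = 2.611662 × 0.4170 = 1.08906.
CI: -1.1314 ± 1.08906 → (-2.220, -0.042).
With 99% confidence, each one-unit increase in class size is associated with a change of between -2.220 and -0.042 points in test score, holding the other predictors fixed.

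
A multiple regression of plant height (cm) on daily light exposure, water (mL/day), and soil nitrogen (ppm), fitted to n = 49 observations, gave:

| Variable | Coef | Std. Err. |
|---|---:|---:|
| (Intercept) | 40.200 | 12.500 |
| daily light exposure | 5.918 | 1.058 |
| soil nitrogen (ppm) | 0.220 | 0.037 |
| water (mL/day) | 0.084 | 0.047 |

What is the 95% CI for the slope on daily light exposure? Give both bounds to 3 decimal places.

(3.787, 8.049)

Read off: b = 5.918, SE = 1.058 for daily light exposure.
df = n − k − 1 = 49 − 3 − 1 = 45.
t* = t_{0.025, 45} = 2.014103.
Margin = t* × SE = 2.014103 × 1.058 = 2.13092.
CI: 5.918 ± 2.13092 → (3.787, 8.049).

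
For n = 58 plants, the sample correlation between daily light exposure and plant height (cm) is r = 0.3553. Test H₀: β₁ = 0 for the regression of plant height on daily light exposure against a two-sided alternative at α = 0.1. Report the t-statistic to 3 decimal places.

t = r·√(n − 2)/√(1 − r²) = 0.3553·√56/√0.873762 = 2.844.
df = n − 2 = 56.
Two-sided p ≈ 0.0062, which is < 0.1, so reject H₀.
There is evidence of a linear association between daily light exposure and plant height.

t = 2.844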